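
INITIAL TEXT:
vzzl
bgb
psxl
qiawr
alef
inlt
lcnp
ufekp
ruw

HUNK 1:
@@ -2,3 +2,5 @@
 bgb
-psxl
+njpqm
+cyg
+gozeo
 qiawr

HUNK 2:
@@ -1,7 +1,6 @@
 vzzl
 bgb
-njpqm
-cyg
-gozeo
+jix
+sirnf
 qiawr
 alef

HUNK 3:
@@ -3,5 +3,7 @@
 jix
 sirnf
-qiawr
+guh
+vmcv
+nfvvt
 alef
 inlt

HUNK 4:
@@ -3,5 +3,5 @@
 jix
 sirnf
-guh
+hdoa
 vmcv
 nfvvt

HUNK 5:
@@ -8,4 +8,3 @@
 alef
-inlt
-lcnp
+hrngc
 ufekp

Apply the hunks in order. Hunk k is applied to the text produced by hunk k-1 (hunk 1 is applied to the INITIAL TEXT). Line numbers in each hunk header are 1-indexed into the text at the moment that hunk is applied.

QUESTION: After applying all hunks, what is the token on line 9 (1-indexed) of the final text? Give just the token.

Hunk 1: at line 2 remove [psxl] add [njpqm,cyg,gozeo] -> 11 lines: vzzl bgb njpqm cyg gozeo qiawr alef inlt lcnp ufekp ruw
Hunk 2: at line 1 remove [njpqm,cyg,gozeo] add [jix,sirnf] -> 10 lines: vzzl bgb jix sirnf qiawr alef inlt lcnp ufekp ruw
Hunk 3: at line 3 remove [qiawr] add [guh,vmcv,nfvvt] -> 12 lines: vzzl bgb jix sirnf guh vmcv nfvvt alef inlt lcnp ufekp ruw
Hunk 4: at line 3 remove [guh] add [hdoa] -> 12 lines: vzzl bgb jix sirnf hdoa vmcv nfvvt alef inlt lcnp ufekp ruw
Hunk 5: at line 8 remove [inlt,lcnp] add [hrngc] -> 11 lines: vzzl bgb jix sirnf hdoa vmcv nfvvt alef hrngc ufekp ruw
Final line 9: hrngc

Answer: hrngc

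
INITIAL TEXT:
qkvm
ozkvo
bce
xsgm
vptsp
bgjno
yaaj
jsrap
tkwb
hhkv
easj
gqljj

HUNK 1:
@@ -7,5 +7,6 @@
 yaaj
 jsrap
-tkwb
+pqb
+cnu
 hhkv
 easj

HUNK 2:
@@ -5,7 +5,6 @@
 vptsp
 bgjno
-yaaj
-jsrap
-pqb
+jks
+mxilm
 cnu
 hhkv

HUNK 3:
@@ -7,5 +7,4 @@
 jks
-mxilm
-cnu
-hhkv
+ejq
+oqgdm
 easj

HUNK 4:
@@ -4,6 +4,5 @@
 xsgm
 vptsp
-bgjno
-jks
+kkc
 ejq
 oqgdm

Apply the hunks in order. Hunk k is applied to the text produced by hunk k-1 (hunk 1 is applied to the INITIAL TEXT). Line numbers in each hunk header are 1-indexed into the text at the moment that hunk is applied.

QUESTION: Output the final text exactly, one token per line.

Answer: qkvm
ozkvo
bce
xsgm
vptsp
kkc
ejq
oqgdm
easj
gqljj

Derivation:
Hunk 1: at line 7 remove [tkwb] add [pqb,cnu] -> 13 lines: qkvm ozkvo bce xsgm vptsp bgjno yaaj jsrap pqb cnu hhkv easj gqljj
Hunk 2: at line 5 remove [yaaj,jsrap,pqb] add [jks,mxilm] -> 12 lines: qkvm ozkvo bce xsgm vptsp bgjno jks mxilm cnu hhkv easj gqljj
Hunk 3: at line 7 remove [mxilm,cnu,hhkv] add [ejq,oqgdm] -> 11 lines: qkvm ozkvo bce xsgm vptsp bgjno jks ejq oqgdm easj gqljj
Hunk 4: at line 4 remove [bgjno,jks] add [kkc] -> 10 lines: qkvm ozkvo bce xsgm vptsp kkc ejq oqgdm easj gqljj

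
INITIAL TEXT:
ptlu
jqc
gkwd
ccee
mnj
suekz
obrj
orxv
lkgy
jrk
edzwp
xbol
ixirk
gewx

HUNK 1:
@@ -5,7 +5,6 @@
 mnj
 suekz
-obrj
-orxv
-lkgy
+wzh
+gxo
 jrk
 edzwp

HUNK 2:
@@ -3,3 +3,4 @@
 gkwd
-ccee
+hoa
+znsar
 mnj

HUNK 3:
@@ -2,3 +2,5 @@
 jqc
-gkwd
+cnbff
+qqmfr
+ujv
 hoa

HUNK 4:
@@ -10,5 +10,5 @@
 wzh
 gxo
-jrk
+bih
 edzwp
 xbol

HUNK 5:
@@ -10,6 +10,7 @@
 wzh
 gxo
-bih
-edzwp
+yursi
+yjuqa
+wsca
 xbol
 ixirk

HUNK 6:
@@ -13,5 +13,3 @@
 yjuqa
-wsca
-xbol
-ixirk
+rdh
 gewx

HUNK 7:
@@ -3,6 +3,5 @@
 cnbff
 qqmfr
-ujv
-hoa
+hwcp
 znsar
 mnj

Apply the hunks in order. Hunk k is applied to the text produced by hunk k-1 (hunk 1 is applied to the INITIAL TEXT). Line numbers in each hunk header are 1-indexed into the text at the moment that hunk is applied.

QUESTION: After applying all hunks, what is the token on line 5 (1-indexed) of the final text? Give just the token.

Hunk 1: at line 5 remove [obrj,orxv,lkgy] add [wzh,gxo] -> 13 lines: ptlu jqc gkwd ccee mnj suekz wzh gxo jrk edzwp xbol ixirk gewx
Hunk 2: at line 3 remove [ccee] add [hoa,znsar] -> 14 lines: ptlu jqc gkwd hoa znsar mnj suekz wzh gxo jrk edzwp xbol ixirk gewx
Hunk 3: at line 2 remove [gkwd] add [cnbff,qqmfr,ujv] -> 16 lines: ptlu jqc cnbff qqmfr ujv hoa znsar mnj suekz wzh gxo jrk edzwp xbol ixirk gewx
Hunk 4: at line 10 remove [jrk] add [bih] -> 16 lines: ptlu jqc cnbff qqmfr ujv hoa znsar mnj suekz wzh gxo bih edzwp xbol ixirk gewx
Hunk 5: at line 10 remove [bih,edzwp] add [yursi,yjuqa,wsca] -> 17 lines: ptlu jqc cnbff qqmfr ujv hoa znsar mnj suekz wzh gxo yursi yjuqa wsca xbol ixirk gewx
Hunk 6: at line 13 remove [wsca,xbol,ixirk] add [rdh] -> 15 lines: ptlu jqc cnbff qqmfr ujv hoa znsar mnj suekz wzh gxo yursi yjuqa rdh gewx
Hunk 7: at line 3 remove [ujv,hoa] add [hwcp] -> 14 lines: ptlu jqc cnbff qqmfr hwcp znsar mnj suekz wzh gxo yursi yjuqa rdh gewx
Final line 5: hwcp

Answer: hwcp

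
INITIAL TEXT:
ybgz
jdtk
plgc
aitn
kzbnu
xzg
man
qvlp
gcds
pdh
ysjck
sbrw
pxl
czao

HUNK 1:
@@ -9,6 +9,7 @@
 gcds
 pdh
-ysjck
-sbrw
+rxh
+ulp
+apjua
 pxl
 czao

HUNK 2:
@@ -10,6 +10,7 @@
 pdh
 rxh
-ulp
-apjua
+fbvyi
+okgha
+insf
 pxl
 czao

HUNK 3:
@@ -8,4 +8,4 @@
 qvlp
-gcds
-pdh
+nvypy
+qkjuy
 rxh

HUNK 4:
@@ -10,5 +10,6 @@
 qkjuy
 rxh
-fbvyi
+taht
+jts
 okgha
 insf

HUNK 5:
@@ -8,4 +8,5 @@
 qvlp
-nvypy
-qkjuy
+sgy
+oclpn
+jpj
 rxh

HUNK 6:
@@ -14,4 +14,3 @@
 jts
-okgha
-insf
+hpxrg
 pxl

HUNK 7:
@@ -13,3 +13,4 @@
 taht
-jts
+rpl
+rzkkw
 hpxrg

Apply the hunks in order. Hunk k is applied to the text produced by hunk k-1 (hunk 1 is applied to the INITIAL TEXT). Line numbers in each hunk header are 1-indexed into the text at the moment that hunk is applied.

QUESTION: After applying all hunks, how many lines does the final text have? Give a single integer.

Answer: 18

Derivation:
Hunk 1: at line 9 remove [ysjck,sbrw] add [rxh,ulp,apjua] -> 15 lines: ybgz jdtk plgc aitn kzbnu xzg man qvlp gcds pdh rxh ulp apjua pxl czao
Hunk 2: at line 10 remove [ulp,apjua] add [fbvyi,okgha,insf] -> 16 lines: ybgz jdtk plgc aitn kzbnu xzg man qvlp gcds pdh rxh fbvyi okgha insf pxl czao
Hunk 3: at line 8 remove [gcds,pdh] add [nvypy,qkjuy] -> 16 lines: ybgz jdtk plgc aitn kzbnu xzg man qvlp nvypy qkjuy rxh fbvyi okgha insf pxl czao
Hunk 4: at line 10 remove [fbvyi] add [taht,jts] -> 17 lines: ybgz jdtk plgc aitn kzbnu xzg man qvlp nvypy qkjuy rxh taht jts okgha insf pxl czao
Hunk 5: at line 8 remove [nvypy,qkjuy] add [sgy,oclpn,jpj] -> 18 lines: ybgz jdtk plgc aitn kzbnu xzg man qvlp sgy oclpn jpj rxh taht jts okgha insf pxl czao
Hunk 6: at line 14 remove [okgha,insf] add [hpxrg] -> 17 lines: ybgz jdtk plgc aitn kzbnu xzg man qvlp sgy oclpn jpj rxh taht jts hpxrg pxl czao
Hunk 7: at line 13 remove [jts] add [rpl,rzkkw] -> 18 lines: ybgz jdtk plgc aitn kzbnu xzg man qvlp sgy oclpn jpj rxh taht rpl rzkkw hpxrg pxl czao
Final line count: 18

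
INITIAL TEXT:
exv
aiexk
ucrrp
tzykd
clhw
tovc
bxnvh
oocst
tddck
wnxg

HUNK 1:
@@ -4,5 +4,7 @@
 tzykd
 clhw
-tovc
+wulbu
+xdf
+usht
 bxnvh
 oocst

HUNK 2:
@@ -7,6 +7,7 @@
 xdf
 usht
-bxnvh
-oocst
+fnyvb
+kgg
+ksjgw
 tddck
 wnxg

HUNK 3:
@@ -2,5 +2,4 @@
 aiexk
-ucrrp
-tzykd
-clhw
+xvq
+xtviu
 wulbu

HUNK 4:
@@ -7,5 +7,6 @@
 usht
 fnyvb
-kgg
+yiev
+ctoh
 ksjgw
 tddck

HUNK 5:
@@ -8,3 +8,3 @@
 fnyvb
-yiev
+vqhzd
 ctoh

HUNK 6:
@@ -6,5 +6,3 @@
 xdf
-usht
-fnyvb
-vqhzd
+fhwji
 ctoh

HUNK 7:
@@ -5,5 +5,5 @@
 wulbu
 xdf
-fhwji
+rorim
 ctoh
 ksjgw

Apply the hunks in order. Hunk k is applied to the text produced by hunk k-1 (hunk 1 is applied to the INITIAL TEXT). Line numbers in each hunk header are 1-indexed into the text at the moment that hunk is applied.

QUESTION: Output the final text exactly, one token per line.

Answer: exv
aiexk
xvq
xtviu
wulbu
xdf
rorim
ctoh
ksjgw
tddck
wnxg

Derivation:
Hunk 1: at line 4 remove [tovc] add [wulbu,xdf,usht] -> 12 lines: exv aiexk ucrrp tzykd clhw wulbu xdf usht bxnvh oocst tddck wnxg
Hunk 2: at line 7 remove [bxnvh,oocst] add [fnyvb,kgg,ksjgw] -> 13 lines: exv aiexk ucrrp tzykd clhw wulbu xdf usht fnyvb kgg ksjgw tddck wnxg
Hunk 3: at line 2 remove [ucrrp,tzykd,clhw] add [xvq,xtviu] -> 12 lines: exv aiexk xvq xtviu wulbu xdf usht fnyvb kgg ksjgw tddck wnxg
Hunk 4: at line 7 remove [kgg] add [yiev,ctoh] -> 13 lines: exv aiexk xvq xtviu wulbu xdf usht fnyvb yiev ctoh ksjgw tddck wnxg
Hunk 5: at line 8 remove [yiev] add [vqhzd] -> 13 lines: exv aiexk xvq xtviu wulbu xdf usht fnyvb vqhzd ctoh ksjgw tddck wnxg
Hunk 6: at line 6 remove [usht,fnyvb,vqhzd] add [fhwji] -> 11 lines: exv aiexk xvq xtviu wulbu xdf fhwji ctoh ksjgw tddck wnxg
Hunk 7: at line 5 remove [fhwji] add [rorim] -> 11 lines: exv aiexk xvq xtviu wulbu xdf rorim ctoh ksjgw tddck wnxg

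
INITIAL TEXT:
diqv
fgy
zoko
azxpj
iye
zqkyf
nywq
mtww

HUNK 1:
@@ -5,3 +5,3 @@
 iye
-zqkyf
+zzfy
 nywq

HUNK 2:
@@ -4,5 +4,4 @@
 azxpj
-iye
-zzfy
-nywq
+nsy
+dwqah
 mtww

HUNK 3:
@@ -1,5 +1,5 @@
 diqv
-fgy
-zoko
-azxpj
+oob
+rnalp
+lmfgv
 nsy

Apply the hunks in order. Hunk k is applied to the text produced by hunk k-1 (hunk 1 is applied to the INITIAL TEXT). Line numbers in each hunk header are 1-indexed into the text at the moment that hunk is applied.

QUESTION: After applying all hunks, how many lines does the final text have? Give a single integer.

Hunk 1: at line 5 remove [zqkyf] add [zzfy] -> 8 lines: diqv fgy zoko azxpj iye zzfy nywq mtww
Hunk 2: at line 4 remove [iye,zzfy,nywq] add [nsy,dwqah] -> 7 lines: diqv fgy zoko azxpj nsy dwqah mtww
Hunk 3: at line 1 remove [fgy,zoko,azxpj] add [oob,rnalp,lmfgv] -> 7 lines: diqv oob rnalp lmfgv nsy dwqah mtww
Final line count: 7

Answer: 7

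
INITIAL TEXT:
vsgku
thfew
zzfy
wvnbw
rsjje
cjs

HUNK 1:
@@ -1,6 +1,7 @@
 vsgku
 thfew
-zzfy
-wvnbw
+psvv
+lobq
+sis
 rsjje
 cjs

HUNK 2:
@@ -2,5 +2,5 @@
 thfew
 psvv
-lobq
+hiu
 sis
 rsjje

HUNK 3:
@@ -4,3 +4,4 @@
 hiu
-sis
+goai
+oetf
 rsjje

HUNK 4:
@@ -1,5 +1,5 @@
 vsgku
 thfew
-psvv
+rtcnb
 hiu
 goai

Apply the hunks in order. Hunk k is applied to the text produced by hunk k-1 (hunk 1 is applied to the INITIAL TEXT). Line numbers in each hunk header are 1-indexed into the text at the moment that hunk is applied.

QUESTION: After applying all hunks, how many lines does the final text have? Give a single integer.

Answer: 8

Derivation:
Hunk 1: at line 1 remove [zzfy,wvnbw] add [psvv,lobq,sis] -> 7 lines: vsgku thfew psvv lobq sis rsjje cjs
Hunk 2: at line 2 remove [lobq] add [hiu] -> 7 lines: vsgku thfew psvv hiu sis rsjje cjs
Hunk 3: at line 4 remove [sis] add [goai,oetf] -> 8 lines: vsgku thfew psvv hiu goai oetf rsjje cjs
Hunk 4: at line 1 remove [psvv] add [rtcnb] -> 8 lines: vsgku thfew rtcnb hiu goai oetf rsjje cjs
Final line count: 8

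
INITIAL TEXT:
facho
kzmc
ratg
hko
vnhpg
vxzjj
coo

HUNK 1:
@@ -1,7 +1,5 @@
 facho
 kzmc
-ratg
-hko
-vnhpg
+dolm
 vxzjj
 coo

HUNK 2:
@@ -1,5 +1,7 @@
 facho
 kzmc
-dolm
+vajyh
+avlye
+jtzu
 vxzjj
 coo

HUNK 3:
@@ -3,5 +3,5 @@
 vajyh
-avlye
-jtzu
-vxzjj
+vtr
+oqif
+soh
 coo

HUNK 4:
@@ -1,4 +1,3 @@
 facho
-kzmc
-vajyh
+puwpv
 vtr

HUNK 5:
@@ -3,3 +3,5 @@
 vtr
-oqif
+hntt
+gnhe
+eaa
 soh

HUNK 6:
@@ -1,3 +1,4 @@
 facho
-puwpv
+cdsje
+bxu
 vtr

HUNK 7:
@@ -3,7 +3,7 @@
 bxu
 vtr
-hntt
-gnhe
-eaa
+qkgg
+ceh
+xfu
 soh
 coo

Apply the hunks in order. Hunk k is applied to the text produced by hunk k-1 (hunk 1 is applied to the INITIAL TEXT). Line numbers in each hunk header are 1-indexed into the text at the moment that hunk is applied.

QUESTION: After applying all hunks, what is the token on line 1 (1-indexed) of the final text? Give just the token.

Answer: facho

Derivation:
Hunk 1: at line 1 remove [ratg,hko,vnhpg] add [dolm] -> 5 lines: facho kzmc dolm vxzjj coo
Hunk 2: at line 1 remove [dolm] add [vajyh,avlye,jtzu] -> 7 lines: facho kzmc vajyh avlye jtzu vxzjj coo
Hunk 3: at line 3 remove [avlye,jtzu,vxzjj] add [vtr,oqif,soh] -> 7 lines: facho kzmc vajyh vtr oqif soh coo
Hunk 4: at line 1 remove [kzmc,vajyh] add [puwpv] -> 6 lines: facho puwpv vtr oqif soh coo
Hunk 5: at line 3 remove [oqif] add [hntt,gnhe,eaa] -> 8 lines: facho puwpv vtr hntt gnhe eaa soh coo
Hunk 6: at line 1 remove [puwpv] add [cdsje,bxu] -> 9 lines: facho cdsje bxu vtr hntt gnhe eaa soh coo
Hunk 7: at line 3 remove [hntt,gnhe,eaa] add [qkgg,ceh,xfu] -> 9 lines: facho cdsje bxu vtr qkgg ceh xfu soh coo
Final line 1: facho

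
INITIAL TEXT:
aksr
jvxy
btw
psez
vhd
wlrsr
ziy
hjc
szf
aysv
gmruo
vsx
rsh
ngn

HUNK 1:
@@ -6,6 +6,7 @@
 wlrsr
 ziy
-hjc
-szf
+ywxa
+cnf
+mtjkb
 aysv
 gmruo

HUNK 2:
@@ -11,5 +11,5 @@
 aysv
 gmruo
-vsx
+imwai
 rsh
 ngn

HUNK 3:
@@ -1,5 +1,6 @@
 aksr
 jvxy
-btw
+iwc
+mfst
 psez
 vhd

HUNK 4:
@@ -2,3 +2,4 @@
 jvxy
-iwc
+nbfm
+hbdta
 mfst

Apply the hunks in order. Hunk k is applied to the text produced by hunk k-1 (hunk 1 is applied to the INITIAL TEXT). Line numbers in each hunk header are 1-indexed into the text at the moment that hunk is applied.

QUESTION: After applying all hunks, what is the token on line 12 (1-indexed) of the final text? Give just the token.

Answer: mtjkb

Derivation:
Hunk 1: at line 6 remove [hjc,szf] add [ywxa,cnf,mtjkb] -> 15 lines: aksr jvxy btw psez vhd wlrsr ziy ywxa cnf mtjkb aysv gmruo vsx rsh ngn
Hunk 2: at line 11 remove [vsx] add [imwai] -> 15 lines: aksr jvxy btw psez vhd wlrsr ziy ywxa cnf mtjkb aysv gmruo imwai rsh ngn
Hunk 3: at line 1 remove [btw] add [iwc,mfst] -> 16 lines: aksr jvxy iwc mfst psez vhd wlrsr ziy ywxa cnf mtjkb aysv gmruo imwai rsh ngn
Hunk 4: at line 2 remove [iwc] add [nbfm,hbdta] -> 17 lines: aksr jvxy nbfm hbdta mfst psez vhd wlrsr ziy ywxa cnf mtjkb aysv gmruo imwai rsh ngn
Final line 12: mtjkb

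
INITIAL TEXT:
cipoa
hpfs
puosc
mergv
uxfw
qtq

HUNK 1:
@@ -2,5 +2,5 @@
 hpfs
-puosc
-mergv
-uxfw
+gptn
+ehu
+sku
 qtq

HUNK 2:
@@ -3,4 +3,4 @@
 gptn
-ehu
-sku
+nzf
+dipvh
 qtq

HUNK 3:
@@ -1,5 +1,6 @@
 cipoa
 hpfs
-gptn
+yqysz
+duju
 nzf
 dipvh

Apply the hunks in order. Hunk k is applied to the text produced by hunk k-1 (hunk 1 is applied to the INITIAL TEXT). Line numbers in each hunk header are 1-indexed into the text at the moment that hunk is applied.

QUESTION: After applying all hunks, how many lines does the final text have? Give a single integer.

Hunk 1: at line 2 remove [puosc,mergv,uxfw] add [gptn,ehu,sku] -> 6 lines: cipoa hpfs gptn ehu sku qtq
Hunk 2: at line 3 remove [ehu,sku] add [nzf,dipvh] -> 6 lines: cipoa hpfs gptn nzf dipvh qtq
Hunk 3: at line 1 remove [gptn] add [yqysz,duju] -> 7 lines: cipoa hpfs yqysz duju nzf dipvh qtq
Final line count: 7

Answer: 7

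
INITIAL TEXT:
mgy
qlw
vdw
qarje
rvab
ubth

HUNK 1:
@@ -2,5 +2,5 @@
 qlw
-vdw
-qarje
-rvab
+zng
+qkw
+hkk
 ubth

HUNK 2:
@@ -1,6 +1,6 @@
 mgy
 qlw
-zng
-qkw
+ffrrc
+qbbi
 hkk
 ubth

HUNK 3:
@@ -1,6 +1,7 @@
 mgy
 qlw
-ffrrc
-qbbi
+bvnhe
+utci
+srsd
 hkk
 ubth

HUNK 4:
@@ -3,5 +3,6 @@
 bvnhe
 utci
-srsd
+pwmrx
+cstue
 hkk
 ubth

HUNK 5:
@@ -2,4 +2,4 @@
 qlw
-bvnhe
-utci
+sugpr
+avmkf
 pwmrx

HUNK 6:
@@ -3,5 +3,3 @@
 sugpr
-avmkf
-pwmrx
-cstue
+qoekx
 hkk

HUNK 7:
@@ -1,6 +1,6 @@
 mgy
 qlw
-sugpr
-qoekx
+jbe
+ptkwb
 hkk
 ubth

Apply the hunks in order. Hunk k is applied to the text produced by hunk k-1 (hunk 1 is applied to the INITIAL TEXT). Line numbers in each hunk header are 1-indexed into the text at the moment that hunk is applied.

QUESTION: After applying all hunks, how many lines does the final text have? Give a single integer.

Hunk 1: at line 2 remove [vdw,qarje,rvab] add [zng,qkw,hkk] -> 6 lines: mgy qlw zng qkw hkk ubth
Hunk 2: at line 1 remove [zng,qkw] add [ffrrc,qbbi] -> 6 lines: mgy qlw ffrrc qbbi hkk ubth
Hunk 3: at line 1 remove [ffrrc,qbbi] add [bvnhe,utci,srsd] -> 7 lines: mgy qlw bvnhe utci srsd hkk ubth
Hunk 4: at line 3 remove [srsd] add [pwmrx,cstue] -> 8 lines: mgy qlw bvnhe utci pwmrx cstue hkk ubth
Hunk 5: at line 2 remove [bvnhe,utci] add [sugpr,avmkf] -> 8 lines: mgy qlw sugpr avmkf pwmrx cstue hkk ubth
Hunk 6: at line 3 remove [avmkf,pwmrx,cstue] add [qoekx] -> 6 lines: mgy qlw sugpr qoekx hkk ubth
Hunk 7: at line 1 remove [sugpr,qoekx] add [jbe,ptkwb] -> 6 lines: mgy qlw jbe ptkwb hkk ubth
Final line count: 6

Answer: 6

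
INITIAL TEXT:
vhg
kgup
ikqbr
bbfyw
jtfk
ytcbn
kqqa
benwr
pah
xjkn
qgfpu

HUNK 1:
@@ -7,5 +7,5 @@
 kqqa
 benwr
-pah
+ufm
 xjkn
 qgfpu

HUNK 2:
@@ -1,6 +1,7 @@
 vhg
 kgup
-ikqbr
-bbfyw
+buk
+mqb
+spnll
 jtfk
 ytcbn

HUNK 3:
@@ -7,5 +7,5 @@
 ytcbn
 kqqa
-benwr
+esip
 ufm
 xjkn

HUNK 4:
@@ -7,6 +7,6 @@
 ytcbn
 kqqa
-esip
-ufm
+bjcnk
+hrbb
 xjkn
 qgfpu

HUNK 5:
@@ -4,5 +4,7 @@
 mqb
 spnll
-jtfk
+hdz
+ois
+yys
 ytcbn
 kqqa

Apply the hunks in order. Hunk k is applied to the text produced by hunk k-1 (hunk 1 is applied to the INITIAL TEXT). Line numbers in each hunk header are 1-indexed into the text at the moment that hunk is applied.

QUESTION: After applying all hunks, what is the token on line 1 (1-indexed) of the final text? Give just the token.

Hunk 1: at line 7 remove [pah] add [ufm] -> 11 lines: vhg kgup ikqbr bbfyw jtfk ytcbn kqqa benwr ufm xjkn qgfpu
Hunk 2: at line 1 remove [ikqbr,bbfyw] add [buk,mqb,spnll] -> 12 lines: vhg kgup buk mqb spnll jtfk ytcbn kqqa benwr ufm xjkn qgfpu
Hunk 3: at line 7 remove [benwr] add [esip] -> 12 lines: vhg kgup buk mqb spnll jtfk ytcbn kqqa esip ufm xjkn qgfpu
Hunk 4: at line 7 remove [esip,ufm] add [bjcnk,hrbb] -> 12 lines: vhg kgup buk mqb spnll jtfk ytcbn kqqa bjcnk hrbb xjkn qgfpu
Hunk 5: at line 4 remove [jtfk] add [hdz,ois,yys] -> 14 lines: vhg kgup buk mqb spnll hdz ois yys ytcbn kqqa bjcnk hrbb xjkn qgfpu
Final line 1: vhg

Answer: vhg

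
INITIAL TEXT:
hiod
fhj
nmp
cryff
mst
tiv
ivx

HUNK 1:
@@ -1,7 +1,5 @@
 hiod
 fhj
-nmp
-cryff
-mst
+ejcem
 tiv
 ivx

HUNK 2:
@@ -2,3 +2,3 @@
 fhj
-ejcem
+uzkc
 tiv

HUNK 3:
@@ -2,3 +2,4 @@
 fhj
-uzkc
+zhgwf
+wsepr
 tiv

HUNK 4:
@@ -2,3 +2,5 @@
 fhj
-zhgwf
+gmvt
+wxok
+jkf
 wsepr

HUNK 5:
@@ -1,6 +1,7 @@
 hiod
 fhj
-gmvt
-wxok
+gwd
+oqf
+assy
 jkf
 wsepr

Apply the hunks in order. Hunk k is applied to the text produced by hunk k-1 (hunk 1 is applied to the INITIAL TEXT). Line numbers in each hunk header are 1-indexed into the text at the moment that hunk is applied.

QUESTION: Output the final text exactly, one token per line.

Answer: hiod
fhj
gwd
oqf
assy
jkf
wsepr
tiv
ivx

Derivation:
Hunk 1: at line 1 remove [nmp,cryff,mst] add [ejcem] -> 5 lines: hiod fhj ejcem tiv ivx
Hunk 2: at line 2 remove [ejcem] add [uzkc] -> 5 lines: hiod fhj uzkc tiv ivx
Hunk 3: at line 2 remove [uzkc] add [zhgwf,wsepr] -> 6 lines: hiod fhj zhgwf wsepr tiv ivx
Hunk 4: at line 2 remove [zhgwf] add [gmvt,wxok,jkf] -> 8 lines: hiod fhj gmvt wxok jkf wsepr tiv ivx
Hunk 5: at line 1 remove [gmvt,wxok] add [gwd,oqf,assy] -> 9 lines: hiod fhj gwd oqf assy jkf wsepr tiv ivx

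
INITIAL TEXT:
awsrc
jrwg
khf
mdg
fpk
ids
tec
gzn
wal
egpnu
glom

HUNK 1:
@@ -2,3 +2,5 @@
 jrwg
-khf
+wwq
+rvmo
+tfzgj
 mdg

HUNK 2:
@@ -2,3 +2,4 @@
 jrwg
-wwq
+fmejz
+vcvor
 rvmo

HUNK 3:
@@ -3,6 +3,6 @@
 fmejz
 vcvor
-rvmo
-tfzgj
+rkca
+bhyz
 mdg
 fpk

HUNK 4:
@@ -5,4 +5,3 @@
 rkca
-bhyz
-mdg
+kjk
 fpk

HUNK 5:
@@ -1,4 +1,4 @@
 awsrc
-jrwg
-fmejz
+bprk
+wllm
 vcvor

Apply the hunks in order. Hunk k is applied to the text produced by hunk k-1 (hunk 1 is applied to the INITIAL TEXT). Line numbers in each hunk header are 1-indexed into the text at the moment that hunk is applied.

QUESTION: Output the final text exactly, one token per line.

Hunk 1: at line 2 remove [khf] add [wwq,rvmo,tfzgj] -> 13 lines: awsrc jrwg wwq rvmo tfzgj mdg fpk ids tec gzn wal egpnu glom
Hunk 2: at line 2 remove [wwq] add [fmejz,vcvor] -> 14 lines: awsrc jrwg fmejz vcvor rvmo tfzgj mdg fpk ids tec gzn wal egpnu glom
Hunk 3: at line 3 remove [rvmo,tfzgj] add [rkca,bhyz] -> 14 lines: awsrc jrwg fmejz vcvor rkca bhyz mdg fpk ids tec gzn wal egpnu glom
Hunk 4: at line 5 remove [bhyz,mdg] add [kjk] -> 13 lines: awsrc jrwg fmejz vcvor rkca kjk fpk ids tec gzn wal egpnu glom
Hunk 5: at line 1 remove [jrwg,fmejz] add [bprk,wllm] -> 13 lines: awsrc bprk wllm vcvor rkca kjk fpk ids tec gzn wal egpnu glom

Answer: awsrc
bprk
wllm
vcvor
rkca
kjk
fpk
ids
tec
gzn
wal
egpnu
glom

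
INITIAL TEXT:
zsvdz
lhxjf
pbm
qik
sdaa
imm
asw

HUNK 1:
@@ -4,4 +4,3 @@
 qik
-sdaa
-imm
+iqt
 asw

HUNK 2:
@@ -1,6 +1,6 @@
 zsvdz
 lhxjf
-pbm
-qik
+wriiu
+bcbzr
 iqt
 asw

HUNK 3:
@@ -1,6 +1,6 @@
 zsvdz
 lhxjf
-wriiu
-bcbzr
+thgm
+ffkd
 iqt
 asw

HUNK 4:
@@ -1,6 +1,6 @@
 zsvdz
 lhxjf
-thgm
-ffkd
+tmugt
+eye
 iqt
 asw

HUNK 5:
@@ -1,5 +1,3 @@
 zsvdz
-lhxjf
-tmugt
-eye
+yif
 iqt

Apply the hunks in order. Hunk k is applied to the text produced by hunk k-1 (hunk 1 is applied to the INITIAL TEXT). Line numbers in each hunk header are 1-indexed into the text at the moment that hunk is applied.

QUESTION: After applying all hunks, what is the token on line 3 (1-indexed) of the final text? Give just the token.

Hunk 1: at line 4 remove [sdaa,imm] add [iqt] -> 6 lines: zsvdz lhxjf pbm qik iqt asw
Hunk 2: at line 1 remove [pbm,qik] add [wriiu,bcbzr] -> 6 lines: zsvdz lhxjf wriiu bcbzr iqt asw
Hunk 3: at line 1 remove [wriiu,bcbzr] add [thgm,ffkd] -> 6 lines: zsvdz lhxjf thgm ffkd iqt asw
Hunk 4: at line 1 remove [thgm,ffkd] add [tmugt,eye] -> 6 lines: zsvdz lhxjf tmugt eye iqt asw
Hunk 5: at line 1 remove [lhxjf,tmugt,eye] add [yif] -> 4 lines: zsvdz yif iqt asw
Final line 3: iqt

Answer: iqt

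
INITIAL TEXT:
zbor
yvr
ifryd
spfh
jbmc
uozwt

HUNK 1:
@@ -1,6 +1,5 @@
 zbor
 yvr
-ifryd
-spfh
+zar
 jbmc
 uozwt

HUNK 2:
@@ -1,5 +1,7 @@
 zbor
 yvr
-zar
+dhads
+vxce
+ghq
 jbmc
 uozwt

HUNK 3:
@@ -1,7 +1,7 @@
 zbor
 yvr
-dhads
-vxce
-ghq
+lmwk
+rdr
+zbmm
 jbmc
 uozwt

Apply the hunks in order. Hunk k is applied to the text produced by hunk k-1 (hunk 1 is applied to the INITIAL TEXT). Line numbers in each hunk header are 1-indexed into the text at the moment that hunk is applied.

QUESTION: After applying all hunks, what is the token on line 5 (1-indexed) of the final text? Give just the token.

Hunk 1: at line 1 remove [ifryd,spfh] add [zar] -> 5 lines: zbor yvr zar jbmc uozwt
Hunk 2: at line 1 remove [zar] add [dhads,vxce,ghq] -> 7 lines: zbor yvr dhads vxce ghq jbmc uozwt
Hunk 3: at line 1 remove [dhads,vxce,ghq] add [lmwk,rdr,zbmm] -> 7 lines: zbor yvr lmwk rdr zbmm jbmc uozwt
Final line 5: zbmm

Answer: zbmm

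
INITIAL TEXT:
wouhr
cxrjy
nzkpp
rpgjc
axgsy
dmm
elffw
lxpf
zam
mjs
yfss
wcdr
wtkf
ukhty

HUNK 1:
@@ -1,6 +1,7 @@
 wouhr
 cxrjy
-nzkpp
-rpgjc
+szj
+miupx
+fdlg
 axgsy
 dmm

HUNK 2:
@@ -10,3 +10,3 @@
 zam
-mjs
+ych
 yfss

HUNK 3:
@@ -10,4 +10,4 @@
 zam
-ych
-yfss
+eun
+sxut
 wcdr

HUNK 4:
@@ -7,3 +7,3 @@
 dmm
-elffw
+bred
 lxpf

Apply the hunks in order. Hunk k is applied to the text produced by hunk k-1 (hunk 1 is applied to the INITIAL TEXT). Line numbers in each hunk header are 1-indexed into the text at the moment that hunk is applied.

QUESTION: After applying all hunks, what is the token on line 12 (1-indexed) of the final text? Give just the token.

Hunk 1: at line 1 remove [nzkpp,rpgjc] add [szj,miupx,fdlg] -> 15 lines: wouhr cxrjy szj miupx fdlg axgsy dmm elffw lxpf zam mjs yfss wcdr wtkf ukhty
Hunk 2: at line 10 remove [mjs] add [ych] -> 15 lines: wouhr cxrjy szj miupx fdlg axgsy dmm elffw lxpf zam ych yfss wcdr wtkf ukhty
Hunk 3: at line 10 remove [ych,yfss] add [eun,sxut] -> 15 lines: wouhr cxrjy szj miupx fdlg axgsy dmm elffw lxpf zam eun sxut wcdr wtkf ukhty
Hunk 4: at line 7 remove [elffw] add [bred] -> 15 lines: wouhr cxrjy szj miupx fdlg axgsy dmm bred lxpf zam eun sxut wcdr wtkf ukhty
Final line 12: sxut

Answer: sxut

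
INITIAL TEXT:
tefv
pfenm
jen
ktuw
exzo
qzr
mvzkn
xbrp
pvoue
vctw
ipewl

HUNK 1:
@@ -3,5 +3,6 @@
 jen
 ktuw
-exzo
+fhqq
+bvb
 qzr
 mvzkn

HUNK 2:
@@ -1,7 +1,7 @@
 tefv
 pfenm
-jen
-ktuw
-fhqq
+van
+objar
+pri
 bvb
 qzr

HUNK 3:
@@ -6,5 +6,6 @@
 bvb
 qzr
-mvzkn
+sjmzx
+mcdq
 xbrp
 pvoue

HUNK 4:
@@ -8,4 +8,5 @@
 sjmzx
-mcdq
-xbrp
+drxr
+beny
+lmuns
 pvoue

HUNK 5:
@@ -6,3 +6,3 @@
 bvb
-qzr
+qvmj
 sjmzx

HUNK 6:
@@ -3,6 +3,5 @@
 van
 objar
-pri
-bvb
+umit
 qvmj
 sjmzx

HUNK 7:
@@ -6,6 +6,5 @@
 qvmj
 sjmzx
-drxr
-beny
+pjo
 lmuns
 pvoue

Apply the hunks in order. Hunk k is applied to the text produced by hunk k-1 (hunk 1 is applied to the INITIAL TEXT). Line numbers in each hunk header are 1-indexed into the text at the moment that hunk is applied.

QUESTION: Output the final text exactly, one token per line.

Answer: tefv
pfenm
van
objar
umit
qvmj
sjmzx
pjo
lmuns
pvoue
vctw
ipewl

Derivation:
Hunk 1: at line 3 remove [exzo] add [fhqq,bvb] -> 12 lines: tefv pfenm jen ktuw fhqq bvb qzr mvzkn xbrp pvoue vctw ipewl
Hunk 2: at line 1 remove [jen,ktuw,fhqq] add [van,objar,pri] -> 12 lines: tefv pfenm van objar pri bvb qzr mvzkn xbrp pvoue vctw ipewl
Hunk 3: at line 6 remove [mvzkn] add [sjmzx,mcdq] -> 13 lines: tefv pfenm van objar pri bvb qzr sjmzx mcdq xbrp pvoue vctw ipewl
Hunk 4: at line 8 remove [mcdq,xbrp] add [drxr,beny,lmuns] -> 14 lines: tefv pfenm van objar pri bvb qzr sjmzx drxr beny lmuns pvoue vctw ipewl
Hunk 5: at line 6 remove [qzr] add [qvmj] -> 14 lines: tefv pfenm van objar pri bvb qvmj sjmzx drxr beny lmuns pvoue vctw ipewl
Hunk 6: at line 3 remove [pri,bvb] add [umit] -> 13 lines: tefv pfenm van objar umit qvmj sjmzx drxr beny lmuns pvoue vctw ipewl
Hunk 7: at line 6 remove [drxr,beny] add [pjo] -> 12 lines: tefv pfenm van objar umit qvmj sjmzx pjo lmuns pvoue vctw ipewl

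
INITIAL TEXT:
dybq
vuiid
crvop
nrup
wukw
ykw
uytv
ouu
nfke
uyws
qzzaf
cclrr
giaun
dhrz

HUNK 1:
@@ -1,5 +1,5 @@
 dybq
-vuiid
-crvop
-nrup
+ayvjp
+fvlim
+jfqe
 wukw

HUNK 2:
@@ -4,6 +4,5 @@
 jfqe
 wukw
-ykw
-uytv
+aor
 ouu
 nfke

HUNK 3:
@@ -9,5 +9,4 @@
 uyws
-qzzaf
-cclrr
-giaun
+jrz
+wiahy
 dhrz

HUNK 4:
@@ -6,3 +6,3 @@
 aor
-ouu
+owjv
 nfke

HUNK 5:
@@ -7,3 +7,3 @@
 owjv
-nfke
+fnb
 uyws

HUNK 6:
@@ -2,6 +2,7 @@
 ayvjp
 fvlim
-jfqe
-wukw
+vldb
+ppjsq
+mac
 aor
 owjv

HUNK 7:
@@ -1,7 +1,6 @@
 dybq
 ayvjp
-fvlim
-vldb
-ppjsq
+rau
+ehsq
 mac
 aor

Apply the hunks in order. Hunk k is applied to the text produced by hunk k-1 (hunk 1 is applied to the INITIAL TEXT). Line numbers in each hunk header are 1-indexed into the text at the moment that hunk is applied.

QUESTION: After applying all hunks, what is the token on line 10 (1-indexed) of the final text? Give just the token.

Hunk 1: at line 1 remove [vuiid,crvop,nrup] add [ayvjp,fvlim,jfqe] -> 14 lines: dybq ayvjp fvlim jfqe wukw ykw uytv ouu nfke uyws qzzaf cclrr giaun dhrz
Hunk 2: at line 4 remove [ykw,uytv] add [aor] -> 13 lines: dybq ayvjp fvlim jfqe wukw aor ouu nfke uyws qzzaf cclrr giaun dhrz
Hunk 3: at line 9 remove [qzzaf,cclrr,giaun] add [jrz,wiahy] -> 12 lines: dybq ayvjp fvlim jfqe wukw aor ouu nfke uyws jrz wiahy dhrz
Hunk 4: at line 6 remove [ouu] add [owjv] -> 12 lines: dybq ayvjp fvlim jfqe wukw aor owjv nfke uyws jrz wiahy dhrz
Hunk 5: at line 7 remove [nfke] add [fnb] -> 12 lines: dybq ayvjp fvlim jfqe wukw aor owjv fnb uyws jrz wiahy dhrz
Hunk 6: at line 2 remove [jfqe,wukw] add [vldb,ppjsq,mac] -> 13 lines: dybq ayvjp fvlim vldb ppjsq mac aor owjv fnb uyws jrz wiahy dhrz
Hunk 7: at line 1 remove [fvlim,vldb,ppjsq] add [rau,ehsq] -> 12 lines: dybq ayvjp rau ehsq mac aor owjv fnb uyws jrz wiahy dhrz
Final line 10: jrz

Answer: jrz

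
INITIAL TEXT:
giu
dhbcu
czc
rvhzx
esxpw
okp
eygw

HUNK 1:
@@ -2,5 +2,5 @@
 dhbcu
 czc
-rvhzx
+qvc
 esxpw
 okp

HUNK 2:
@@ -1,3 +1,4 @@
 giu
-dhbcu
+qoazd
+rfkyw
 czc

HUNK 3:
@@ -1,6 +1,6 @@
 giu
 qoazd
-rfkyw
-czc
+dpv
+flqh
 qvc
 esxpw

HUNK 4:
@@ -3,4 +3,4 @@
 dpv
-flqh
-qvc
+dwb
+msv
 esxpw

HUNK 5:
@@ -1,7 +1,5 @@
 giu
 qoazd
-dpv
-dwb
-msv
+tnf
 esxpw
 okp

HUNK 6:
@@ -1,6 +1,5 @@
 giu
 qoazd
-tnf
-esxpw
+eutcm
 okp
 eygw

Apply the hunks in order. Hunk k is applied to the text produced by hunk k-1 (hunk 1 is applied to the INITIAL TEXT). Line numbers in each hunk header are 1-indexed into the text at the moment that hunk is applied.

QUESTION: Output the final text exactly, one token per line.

Answer: giu
qoazd
eutcm
okp
eygw

Derivation:
Hunk 1: at line 2 remove [rvhzx] add [qvc] -> 7 lines: giu dhbcu czc qvc esxpw okp eygw
Hunk 2: at line 1 remove [dhbcu] add [qoazd,rfkyw] -> 8 lines: giu qoazd rfkyw czc qvc esxpw okp eygw
Hunk 3: at line 1 remove [rfkyw,czc] add [dpv,flqh] -> 8 lines: giu qoazd dpv flqh qvc esxpw okp eygw
Hunk 4: at line 3 remove [flqh,qvc] add [dwb,msv] -> 8 lines: giu qoazd dpv dwb msv esxpw okp eygw
Hunk 5: at line 1 remove [dpv,dwb,msv] add [tnf] -> 6 lines: giu qoazd tnf esxpw okp eygw
Hunk 6: at line 1 remove [tnf,esxpw] add [eutcm] -> 5 lines: giu qoazd eutcm okp eygw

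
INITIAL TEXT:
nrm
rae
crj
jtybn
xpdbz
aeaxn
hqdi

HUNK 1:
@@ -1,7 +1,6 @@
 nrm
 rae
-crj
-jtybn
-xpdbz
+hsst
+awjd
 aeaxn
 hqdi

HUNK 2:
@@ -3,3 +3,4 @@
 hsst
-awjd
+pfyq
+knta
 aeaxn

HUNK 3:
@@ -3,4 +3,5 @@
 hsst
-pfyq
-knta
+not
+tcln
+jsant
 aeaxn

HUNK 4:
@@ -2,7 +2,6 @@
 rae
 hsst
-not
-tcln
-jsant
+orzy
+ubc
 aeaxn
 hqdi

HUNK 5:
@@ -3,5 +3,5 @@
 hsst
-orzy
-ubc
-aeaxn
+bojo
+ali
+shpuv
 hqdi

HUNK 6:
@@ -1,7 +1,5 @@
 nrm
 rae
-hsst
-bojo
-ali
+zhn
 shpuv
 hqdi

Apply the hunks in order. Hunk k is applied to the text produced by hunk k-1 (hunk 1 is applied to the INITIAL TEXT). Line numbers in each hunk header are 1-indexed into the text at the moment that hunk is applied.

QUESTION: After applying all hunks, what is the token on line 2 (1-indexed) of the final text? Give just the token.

Answer: rae

Derivation:
Hunk 1: at line 1 remove [crj,jtybn,xpdbz] add [hsst,awjd] -> 6 lines: nrm rae hsst awjd aeaxn hqdi
Hunk 2: at line 3 remove [awjd] add [pfyq,knta] -> 7 lines: nrm rae hsst pfyq knta aeaxn hqdi
Hunk 3: at line 3 remove [pfyq,knta] add [not,tcln,jsant] -> 8 lines: nrm rae hsst not tcln jsant aeaxn hqdi
Hunk 4: at line 2 remove [not,tcln,jsant] add [orzy,ubc] -> 7 lines: nrm rae hsst orzy ubc aeaxn hqdi
Hunk 5: at line 3 remove [orzy,ubc,aeaxn] add [bojo,ali,shpuv] -> 7 lines: nrm rae hsst bojo ali shpuv hqdi
Hunk 6: at line 1 remove [hsst,bojo,ali] add [zhn] -> 5 lines: nrm rae zhn shpuv hqdi
Final line 2: rae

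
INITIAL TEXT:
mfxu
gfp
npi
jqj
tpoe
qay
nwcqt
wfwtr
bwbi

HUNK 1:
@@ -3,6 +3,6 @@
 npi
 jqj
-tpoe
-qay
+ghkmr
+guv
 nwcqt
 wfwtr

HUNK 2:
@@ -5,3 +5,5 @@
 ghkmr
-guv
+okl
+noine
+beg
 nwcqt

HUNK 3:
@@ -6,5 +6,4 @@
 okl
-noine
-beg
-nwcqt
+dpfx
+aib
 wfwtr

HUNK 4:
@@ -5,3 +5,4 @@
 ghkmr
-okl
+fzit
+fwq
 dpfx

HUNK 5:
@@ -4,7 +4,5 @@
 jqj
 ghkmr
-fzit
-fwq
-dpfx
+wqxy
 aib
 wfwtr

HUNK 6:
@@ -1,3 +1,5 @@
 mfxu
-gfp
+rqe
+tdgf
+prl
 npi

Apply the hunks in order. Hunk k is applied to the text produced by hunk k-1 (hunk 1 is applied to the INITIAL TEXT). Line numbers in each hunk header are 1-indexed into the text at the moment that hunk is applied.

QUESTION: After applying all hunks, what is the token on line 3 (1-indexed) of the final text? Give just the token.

Hunk 1: at line 3 remove [tpoe,qay] add [ghkmr,guv] -> 9 lines: mfxu gfp npi jqj ghkmr guv nwcqt wfwtr bwbi
Hunk 2: at line 5 remove [guv] add [okl,noine,beg] -> 11 lines: mfxu gfp npi jqj ghkmr okl noine beg nwcqt wfwtr bwbi
Hunk 3: at line 6 remove [noine,beg,nwcqt] add [dpfx,aib] -> 10 lines: mfxu gfp npi jqj ghkmr okl dpfx aib wfwtr bwbi
Hunk 4: at line 5 remove [okl] add [fzit,fwq] -> 11 lines: mfxu gfp npi jqj ghkmr fzit fwq dpfx aib wfwtr bwbi
Hunk 5: at line 4 remove [fzit,fwq,dpfx] add [wqxy] -> 9 lines: mfxu gfp npi jqj ghkmr wqxy aib wfwtr bwbi
Hunk 6: at line 1 remove [gfp] add [rqe,tdgf,prl] -> 11 lines: mfxu rqe tdgf prl npi jqj ghkmr wqxy aib wfwtr bwbi
Final line 3: tdgf

Answer: tdgf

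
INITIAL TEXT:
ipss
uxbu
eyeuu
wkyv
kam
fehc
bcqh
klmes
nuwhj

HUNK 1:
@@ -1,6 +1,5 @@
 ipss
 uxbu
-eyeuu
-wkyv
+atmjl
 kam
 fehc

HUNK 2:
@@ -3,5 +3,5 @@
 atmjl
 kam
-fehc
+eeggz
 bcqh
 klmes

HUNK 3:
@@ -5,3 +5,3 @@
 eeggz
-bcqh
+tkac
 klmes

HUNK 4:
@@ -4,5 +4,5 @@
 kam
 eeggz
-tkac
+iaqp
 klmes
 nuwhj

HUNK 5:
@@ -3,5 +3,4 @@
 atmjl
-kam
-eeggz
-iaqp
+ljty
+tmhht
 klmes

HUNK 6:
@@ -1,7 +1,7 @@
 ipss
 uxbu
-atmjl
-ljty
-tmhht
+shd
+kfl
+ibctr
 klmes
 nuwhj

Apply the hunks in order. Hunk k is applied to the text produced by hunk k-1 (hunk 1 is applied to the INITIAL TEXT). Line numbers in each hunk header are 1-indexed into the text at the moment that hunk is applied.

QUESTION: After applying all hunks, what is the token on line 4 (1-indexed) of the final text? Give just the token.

Answer: kfl

Derivation:
Hunk 1: at line 1 remove [eyeuu,wkyv] add [atmjl] -> 8 lines: ipss uxbu atmjl kam fehc bcqh klmes nuwhj
Hunk 2: at line 3 remove [fehc] add [eeggz] -> 8 lines: ipss uxbu atmjl kam eeggz bcqh klmes nuwhj
Hunk 3: at line 5 remove [bcqh] add [tkac] -> 8 lines: ipss uxbu atmjl kam eeggz tkac klmes nuwhj
Hunk 4: at line 4 remove [tkac] add [iaqp] -> 8 lines: ipss uxbu atmjl kam eeggz iaqp klmes nuwhj
Hunk 5: at line 3 remove [kam,eeggz,iaqp] add [ljty,tmhht] -> 7 lines: ipss uxbu atmjl ljty tmhht klmes nuwhj
Hunk 6: at line 1 remove [atmjl,ljty,tmhht] add [shd,kfl,ibctr] -> 7 lines: ipss uxbu shd kfl ibctr klmes nuwhj
Final line 4: kfl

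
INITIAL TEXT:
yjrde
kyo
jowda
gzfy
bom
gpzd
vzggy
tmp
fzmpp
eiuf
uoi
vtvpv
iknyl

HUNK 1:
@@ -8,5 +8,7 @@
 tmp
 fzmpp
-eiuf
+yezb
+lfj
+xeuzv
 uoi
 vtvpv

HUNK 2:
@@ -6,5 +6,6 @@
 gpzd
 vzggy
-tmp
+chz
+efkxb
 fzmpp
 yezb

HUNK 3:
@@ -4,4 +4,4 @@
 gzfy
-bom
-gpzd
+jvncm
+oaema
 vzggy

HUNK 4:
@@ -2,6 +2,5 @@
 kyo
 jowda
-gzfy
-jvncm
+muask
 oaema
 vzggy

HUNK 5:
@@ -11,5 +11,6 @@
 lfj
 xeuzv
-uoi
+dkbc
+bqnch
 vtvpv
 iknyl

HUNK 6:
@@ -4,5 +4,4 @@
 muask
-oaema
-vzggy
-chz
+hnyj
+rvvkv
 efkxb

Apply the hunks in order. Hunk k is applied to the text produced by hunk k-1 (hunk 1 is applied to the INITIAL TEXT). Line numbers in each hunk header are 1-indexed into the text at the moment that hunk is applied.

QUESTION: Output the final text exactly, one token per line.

Hunk 1: at line 8 remove [eiuf] add [yezb,lfj,xeuzv] -> 15 lines: yjrde kyo jowda gzfy bom gpzd vzggy tmp fzmpp yezb lfj xeuzv uoi vtvpv iknyl
Hunk 2: at line 6 remove [tmp] add [chz,efkxb] -> 16 lines: yjrde kyo jowda gzfy bom gpzd vzggy chz efkxb fzmpp yezb lfj xeuzv uoi vtvpv iknyl
Hunk 3: at line 4 remove [bom,gpzd] add [jvncm,oaema] -> 16 lines: yjrde kyo jowda gzfy jvncm oaema vzggy chz efkxb fzmpp yezb lfj xeuzv uoi vtvpv iknyl
Hunk 4: at line 2 remove [gzfy,jvncm] add [muask] -> 15 lines: yjrde kyo jowda muask oaema vzggy chz efkxb fzmpp yezb lfj xeuzv uoi vtvpv iknyl
Hunk 5: at line 11 remove [uoi] add [dkbc,bqnch] -> 16 lines: yjrde kyo jowda muask oaema vzggy chz efkxb fzmpp yezb lfj xeuzv dkbc bqnch vtvpv iknyl
Hunk 6: at line 4 remove [oaema,vzggy,chz] add [hnyj,rvvkv] -> 15 lines: yjrde kyo jowda muask hnyj rvvkv efkxb fzmpp yezb lfj xeuzv dkbc bqnch vtvpv iknyl

Answer: yjrde
kyo
jowda
muask
hnyj
rvvkv
efkxb
fzmpp
yezb
lfj
xeuzv
dkbc
bqnch
vtvpv
iknyl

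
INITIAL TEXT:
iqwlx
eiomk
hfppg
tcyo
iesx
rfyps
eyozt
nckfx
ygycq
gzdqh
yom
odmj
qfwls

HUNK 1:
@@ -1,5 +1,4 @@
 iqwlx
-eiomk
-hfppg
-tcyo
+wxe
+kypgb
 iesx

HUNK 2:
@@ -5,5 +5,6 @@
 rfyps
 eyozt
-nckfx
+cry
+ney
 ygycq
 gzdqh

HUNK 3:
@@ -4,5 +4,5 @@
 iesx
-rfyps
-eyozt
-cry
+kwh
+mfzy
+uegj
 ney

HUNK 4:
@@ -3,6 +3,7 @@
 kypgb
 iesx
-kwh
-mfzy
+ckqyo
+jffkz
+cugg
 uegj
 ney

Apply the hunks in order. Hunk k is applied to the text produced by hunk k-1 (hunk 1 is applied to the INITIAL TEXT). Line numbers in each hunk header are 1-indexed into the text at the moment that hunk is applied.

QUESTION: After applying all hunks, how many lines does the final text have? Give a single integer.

Answer: 14

Derivation:
Hunk 1: at line 1 remove [eiomk,hfppg,tcyo] add [wxe,kypgb] -> 12 lines: iqwlx wxe kypgb iesx rfyps eyozt nckfx ygycq gzdqh yom odmj qfwls
Hunk 2: at line 5 remove [nckfx] add [cry,ney] -> 13 lines: iqwlx wxe kypgb iesx rfyps eyozt cry ney ygycq gzdqh yom odmj qfwls
Hunk 3: at line 4 remove [rfyps,eyozt,cry] add [kwh,mfzy,uegj] -> 13 lines: iqwlx wxe kypgb iesx kwh mfzy uegj ney ygycq gzdqh yom odmj qfwls
Hunk 4: at line 3 remove [kwh,mfzy] add [ckqyo,jffkz,cugg] -> 14 lines: iqwlx wxe kypgb iesx ckqyo jffkz cugg uegj ney ygycq gzdqh yom odmj qfwls
Final line count: 14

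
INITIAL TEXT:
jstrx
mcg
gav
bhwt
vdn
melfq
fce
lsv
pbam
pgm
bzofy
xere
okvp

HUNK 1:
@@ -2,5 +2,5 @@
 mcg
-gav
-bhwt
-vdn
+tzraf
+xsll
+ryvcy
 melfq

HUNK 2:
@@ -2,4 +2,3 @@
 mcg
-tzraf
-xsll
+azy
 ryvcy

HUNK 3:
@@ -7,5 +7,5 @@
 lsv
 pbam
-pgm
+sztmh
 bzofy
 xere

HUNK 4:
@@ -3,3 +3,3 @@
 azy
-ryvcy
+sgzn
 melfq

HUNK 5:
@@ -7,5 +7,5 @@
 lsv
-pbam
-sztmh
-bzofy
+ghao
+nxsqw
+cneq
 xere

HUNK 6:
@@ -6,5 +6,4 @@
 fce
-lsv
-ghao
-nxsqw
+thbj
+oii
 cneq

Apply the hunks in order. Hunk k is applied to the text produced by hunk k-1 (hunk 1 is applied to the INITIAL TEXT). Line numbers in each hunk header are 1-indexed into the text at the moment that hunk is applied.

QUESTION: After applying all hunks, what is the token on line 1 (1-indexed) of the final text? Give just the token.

Answer: jstrx

Derivation:
Hunk 1: at line 2 remove [gav,bhwt,vdn] add [tzraf,xsll,ryvcy] -> 13 lines: jstrx mcg tzraf xsll ryvcy melfq fce lsv pbam pgm bzofy xere okvp
Hunk 2: at line 2 remove [tzraf,xsll] add [azy] -> 12 lines: jstrx mcg azy ryvcy melfq fce lsv pbam pgm bzofy xere okvp
Hunk 3: at line 7 remove [pgm] add [sztmh] -> 12 lines: jstrx mcg azy ryvcy melfq fce lsv pbam sztmh bzofy xere okvp
Hunk 4: at line 3 remove [ryvcy] add [sgzn] -> 12 lines: jstrx mcg azy sgzn melfq fce lsv pbam sztmh bzofy xere okvp
Hunk 5: at line 7 remove [pbam,sztmh,bzofy] add [ghao,nxsqw,cneq] -> 12 lines: jstrx mcg azy sgzn melfq fce lsv ghao nxsqw cneq xere okvp
Hunk 6: at line 6 remove [lsv,ghao,nxsqw] add [thbj,oii] -> 11 lines: jstrx mcg azy sgzn melfq fce thbj oii cneq xere okvp
Final line 1: jstrx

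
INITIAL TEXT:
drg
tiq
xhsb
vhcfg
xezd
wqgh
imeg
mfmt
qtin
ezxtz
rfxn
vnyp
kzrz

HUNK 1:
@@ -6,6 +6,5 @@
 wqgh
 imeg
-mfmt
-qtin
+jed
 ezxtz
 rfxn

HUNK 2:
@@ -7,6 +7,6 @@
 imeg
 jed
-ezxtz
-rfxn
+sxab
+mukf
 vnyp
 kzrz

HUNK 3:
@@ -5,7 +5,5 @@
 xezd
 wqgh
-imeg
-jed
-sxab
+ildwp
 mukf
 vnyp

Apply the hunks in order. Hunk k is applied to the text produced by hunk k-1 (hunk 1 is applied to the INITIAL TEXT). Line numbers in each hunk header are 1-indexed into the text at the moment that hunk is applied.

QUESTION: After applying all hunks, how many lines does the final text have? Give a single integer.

Hunk 1: at line 6 remove [mfmt,qtin] add [jed] -> 12 lines: drg tiq xhsb vhcfg xezd wqgh imeg jed ezxtz rfxn vnyp kzrz
Hunk 2: at line 7 remove [ezxtz,rfxn] add [sxab,mukf] -> 12 lines: drg tiq xhsb vhcfg xezd wqgh imeg jed sxab mukf vnyp kzrz
Hunk 3: at line 5 remove [imeg,jed,sxab] add [ildwp] -> 10 lines: drg tiq xhsb vhcfg xezd wqgh ildwp mukf vnyp kzrz
Final line count: 10

Answer: 10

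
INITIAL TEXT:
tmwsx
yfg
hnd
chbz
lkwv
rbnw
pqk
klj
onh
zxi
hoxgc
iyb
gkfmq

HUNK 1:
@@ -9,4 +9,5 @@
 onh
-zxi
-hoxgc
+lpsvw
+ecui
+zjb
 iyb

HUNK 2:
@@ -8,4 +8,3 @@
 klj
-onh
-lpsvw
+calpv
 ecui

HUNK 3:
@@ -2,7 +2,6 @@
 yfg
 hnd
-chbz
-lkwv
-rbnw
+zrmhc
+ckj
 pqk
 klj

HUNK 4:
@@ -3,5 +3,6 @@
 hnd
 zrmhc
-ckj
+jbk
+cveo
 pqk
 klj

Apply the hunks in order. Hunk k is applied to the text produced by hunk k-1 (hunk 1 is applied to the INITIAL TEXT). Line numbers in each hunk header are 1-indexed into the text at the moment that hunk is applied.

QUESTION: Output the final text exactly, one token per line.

Hunk 1: at line 9 remove [zxi,hoxgc] add [lpsvw,ecui,zjb] -> 14 lines: tmwsx yfg hnd chbz lkwv rbnw pqk klj onh lpsvw ecui zjb iyb gkfmq
Hunk 2: at line 8 remove [onh,lpsvw] add [calpv] -> 13 lines: tmwsx yfg hnd chbz lkwv rbnw pqk klj calpv ecui zjb iyb gkfmq
Hunk 3: at line 2 remove [chbz,lkwv,rbnw] add [zrmhc,ckj] -> 12 lines: tmwsx yfg hnd zrmhc ckj pqk klj calpv ecui zjb iyb gkfmq
Hunk 4: at line 3 remove [ckj] add [jbk,cveo] -> 13 lines: tmwsx yfg hnd zrmhc jbk cveo pqk klj calpv ecui zjb iyb gkfmq

Answer: tmwsx
yfg
hnd
zrmhc
jbk
cveo
pqk
klj
calpv
ecui
zjb
iyb
gkfmq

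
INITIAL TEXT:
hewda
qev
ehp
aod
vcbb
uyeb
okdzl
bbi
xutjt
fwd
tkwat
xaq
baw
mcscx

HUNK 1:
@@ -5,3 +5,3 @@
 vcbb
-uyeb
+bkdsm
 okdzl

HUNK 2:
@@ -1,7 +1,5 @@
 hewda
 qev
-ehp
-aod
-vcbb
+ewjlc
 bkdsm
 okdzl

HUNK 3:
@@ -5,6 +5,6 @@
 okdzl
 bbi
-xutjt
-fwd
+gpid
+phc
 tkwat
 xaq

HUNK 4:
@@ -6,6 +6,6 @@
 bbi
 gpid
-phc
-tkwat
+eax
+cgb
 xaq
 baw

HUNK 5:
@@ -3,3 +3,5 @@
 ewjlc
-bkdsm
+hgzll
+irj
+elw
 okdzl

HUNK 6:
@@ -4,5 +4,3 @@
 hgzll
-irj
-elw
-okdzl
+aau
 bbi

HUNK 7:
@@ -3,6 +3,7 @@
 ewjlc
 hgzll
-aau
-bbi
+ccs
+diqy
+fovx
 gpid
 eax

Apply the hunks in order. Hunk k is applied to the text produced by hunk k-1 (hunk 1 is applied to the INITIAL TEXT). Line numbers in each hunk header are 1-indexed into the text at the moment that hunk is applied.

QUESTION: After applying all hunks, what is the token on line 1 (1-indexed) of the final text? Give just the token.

Answer: hewda

Derivation:
Hunk 1: at line 5 remove [uyeb] add [bkdsm] -> 14 lines: hewda qev ehp aod vcbb bkdsm okdzl bbi xutjt fwd tkwat xaq baw mcscx
Hunk 2: at line 1 remove [ehp,aod,vcbb] add [ewjlc] -> 12 lines: hewda qev ewjlc bkdsm okdzl bbi xutjt fwd tkwat xaq baw mcscx
Hunk 3: at line 5 remove [xutjt,fwd] add [gpid,phc] -> 12 lines: hewda qev ewjlc bkdsm okdzl bbi gpid phc tkwat xaq baw mcscx
Hunk 4: at line 6 remove [phc,tkwat] add [eax,cgb] -> 12 lines: hewda qev ewjlc bkdsm okdzl bbi gpid eax cgb xaq baw mcscx
Hunk 5: at line 3 remove [bkdsm] add [hgzll,irj,elw] -> 14 lines: hewda qev ewjlc hgzll irj elw okdzl bbi gpid eax cgb xaq baw mcscx
Hunk 6: at line 4 remove [irj,elw,okdzl] add [aau] -> 12 lines: hewda qev ewjlc hgzll aau bbi gpid eax cgb xaq baw mcscx
Hunk 7: at line 3 remove [aau,bbi] add [ccs,diqy,fovx] -> 13 lines: hewda qev ewjlc hgzll ccs diqy fovx gpid eax cgb xaq baw mcscx
Final line 1: hewda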